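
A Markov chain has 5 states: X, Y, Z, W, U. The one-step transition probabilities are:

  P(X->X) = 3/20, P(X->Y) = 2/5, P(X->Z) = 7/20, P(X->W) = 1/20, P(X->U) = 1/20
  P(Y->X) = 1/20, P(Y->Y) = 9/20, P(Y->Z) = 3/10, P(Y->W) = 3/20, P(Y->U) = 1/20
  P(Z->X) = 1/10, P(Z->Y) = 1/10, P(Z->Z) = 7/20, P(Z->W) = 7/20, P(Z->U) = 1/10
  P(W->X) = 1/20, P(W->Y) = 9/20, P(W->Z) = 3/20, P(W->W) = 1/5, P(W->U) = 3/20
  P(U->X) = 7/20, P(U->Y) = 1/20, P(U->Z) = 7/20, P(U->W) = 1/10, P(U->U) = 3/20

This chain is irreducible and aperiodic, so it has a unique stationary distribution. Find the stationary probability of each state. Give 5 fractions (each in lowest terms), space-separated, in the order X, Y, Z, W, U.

Answer: 6246/60403 18369/60403 2537/8629 12318/60403 5711/60403

Derivation:
The stationary distribution satisfies pi = pi * P, i.e.:
  pi_X = 3/20*pi_X + 1/20*pi_Y + 1/10*pi_Z + 1/20*pi_W + 7/20*pi_U
  pi_Y = 2/5*pi_X + 9/20*pi_Y + 1/10*pi_Z + 9/20*pi_W + 1/20*pi_U
  pi_Z = 7/20*pi_X + 3/10*pi_Y + 7/20*pi_Z + 3/20*pi_W + 7/20*pi_U
  pi_W = 1/20*pi_X + 3/20*pi_Y + 7/20*pi_Z + 1/5*pi_W + 1/10*pi_U
  pi_U = 1/20*pi_X + 1/20*pi_Y + 1/10*pi_Z + 3/20*pi_W + 3/20*pi_U
with normalization: pi_X + pi_Y + pi_Z + pi_W + pi_U = 1.

Using the first 4 balance equations plus normalization, the linear system A*pi = b is:
  [-17/20, 1/20, 1/10, 1/20, 7/20] . pi = 0
  [2/5, -11/20, 1/10, 9/20, 1/20] . pi = 0
  [7/20, 3/10, -13/20, 3/20, 7/20] . pi = 0
  [1/20, 3/20, 7/20, -4/5, 1/10] . pi = 0
  [1, 1, 1, 1, 1] . pi = 1

Solving yields:
  pi_X = 6246/60403
  pi_Y = 18369/60403
  pi_Z = 2537/8629
  pi_W = 12318/60403
  pi_U = 5711/60403

Verification (pi * P):
  6246/60403*3/20 + 18369/60403*1/20 + 2537/8629*1/10 + 12318/60403*1/20 + 5711/60403*7/20 = 6246/60403 = pi_X  (ok)
  6246/60403*2/5 + 18369/60403*9/20 + 2537/8629*1/10 + 12318/60403*9/20 + 5711/60403*1/20 = 18369/60403 = pi_Y  (ok)
  6246/60403*7/20 + 18369/60403*3/10 + 2537/8629*7/20 + 12318/60403*3/20 + 5711/60403*7/20 = 2537/8629 = pi_Z  (ok)
  6246/60403*1/20 + 18369/60403*3/20 + 2537/8629*7/20 + 12318/60403*1/5 + 5711/60403*1/10 = 12318/60403 = pi_W  (ok)
  6246/60403*1/20 + 18369/60403*1/20 + 2537/8629*1/10 + 12318/60403*3/20 + 5711/60403*3/20 = 5711/60403 = pi_U  (ok)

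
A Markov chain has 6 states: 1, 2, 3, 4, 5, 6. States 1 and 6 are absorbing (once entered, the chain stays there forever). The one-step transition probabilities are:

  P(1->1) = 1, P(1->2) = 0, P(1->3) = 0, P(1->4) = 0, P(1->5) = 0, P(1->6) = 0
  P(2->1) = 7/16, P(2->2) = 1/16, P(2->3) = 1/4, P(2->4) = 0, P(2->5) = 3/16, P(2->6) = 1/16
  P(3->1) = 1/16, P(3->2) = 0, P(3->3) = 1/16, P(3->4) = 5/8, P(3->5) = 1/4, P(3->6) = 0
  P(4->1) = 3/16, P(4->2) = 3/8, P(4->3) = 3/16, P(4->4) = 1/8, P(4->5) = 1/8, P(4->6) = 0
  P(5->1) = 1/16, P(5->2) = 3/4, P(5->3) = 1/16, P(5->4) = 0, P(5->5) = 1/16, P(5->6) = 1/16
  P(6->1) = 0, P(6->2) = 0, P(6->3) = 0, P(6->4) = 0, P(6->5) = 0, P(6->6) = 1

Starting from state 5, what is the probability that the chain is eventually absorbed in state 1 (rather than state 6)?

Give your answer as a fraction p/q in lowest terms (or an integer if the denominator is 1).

Answer: 577/707

Derivation:
Let a_i = P(absorbed in 1 | start in state i).
Boundary conditions: a_1 = 1, a_6 = 0.
For each transient state i, a_i = sum_j P(i->j) * a_j:
  a_2 = 7/16*a_1 + 1/16*a_2 + 1/4*a_3 + 0*a_4 + 3/16*a_5 + 1/16*a_6
  a_3 = 1/16*a_1 + 0*a_2 + 1/16*a_3 + 5/8*a_4 + 1/4*a_5 + 0*a_6
  a_4 = 3/16*a_1 + 3/8*a_2 + 3/16*a_3 + 1/8*a_4 + 1/8*a_5 + 0*a_6
  a_5 = 1/16*a_1 + 3/4*a_2 + 1/16*a_3 + 0*a_4 + 1/16*a_5 + 1/16*a_6

Substituting a_1 = 1 and a_6 = 0, rearrange to (I - Q) a = r where r[i] = P(i -> 1):
  [15/16, -1/4, 0, -3/16] . (a_2, a_3, a_4, a_5) = 7/16
  [0, 15/16, -5/8, -1/4] . (a_2, a_3, a_4, a_5) = 1/16
  [-3/8, -3/16, 7/8, -1/8] . (a_2, a_3, a_4, a_5) = 3/16
  [-3/4, -1/16, 0, 15/16] . (a_2, a_3, a_4, a_5) = 1/16

Solving yields:
  a_2 = 1832/2121
  a_3 = 620/707
  a_4 = 1257/1414
  a_5 = 577/707

Starting state is 5, so the absorption probability is a_5 = 577/707.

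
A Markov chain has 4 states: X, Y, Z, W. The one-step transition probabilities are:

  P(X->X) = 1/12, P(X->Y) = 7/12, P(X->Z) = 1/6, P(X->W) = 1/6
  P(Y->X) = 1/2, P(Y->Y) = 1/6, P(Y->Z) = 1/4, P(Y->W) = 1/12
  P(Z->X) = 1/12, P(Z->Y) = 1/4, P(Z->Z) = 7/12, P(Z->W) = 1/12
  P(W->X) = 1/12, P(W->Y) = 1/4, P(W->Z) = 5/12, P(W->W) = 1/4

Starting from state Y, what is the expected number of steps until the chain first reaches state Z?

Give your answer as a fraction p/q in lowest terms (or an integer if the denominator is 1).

Answer: 175/43

Derivation:
Let h_i = expected steps to first reach Z from state i.
Boundary: h_Z = 0.
First-step equations for the other states:
  h_X = 1 + 1/12*h_X + 7/12*h_Y + 1/6*h_Z + 1/6*h_W
  h_Y = 1 + 1/2*h_X + 1/6*h_Y + 1/4*h_Z + 1/12*h_W
  h_W = 1 + 1/12*h_X + 1/4*h_Y + 5/12*h_Z + 1/4*h_W

Substituting h_Z = 0 and rearranging gives the linear system (I - Q) h = 1:
  [11/12, -7/12, -1/6] . (h_X, h_Y, h_W) = 1
  [-1/2, 5/6, -1/12] . (h_X, h_Y, h_W) = 1
  [-1/12, -1/4, 3/4] . (h_X, h_Y, h_W) = 1

Solving yields:
  h_X = 183/43
  h_Y = 175/43
  h_W = 136/43

Starting state is Y, so the expected hitting time is h_Y = 175/43.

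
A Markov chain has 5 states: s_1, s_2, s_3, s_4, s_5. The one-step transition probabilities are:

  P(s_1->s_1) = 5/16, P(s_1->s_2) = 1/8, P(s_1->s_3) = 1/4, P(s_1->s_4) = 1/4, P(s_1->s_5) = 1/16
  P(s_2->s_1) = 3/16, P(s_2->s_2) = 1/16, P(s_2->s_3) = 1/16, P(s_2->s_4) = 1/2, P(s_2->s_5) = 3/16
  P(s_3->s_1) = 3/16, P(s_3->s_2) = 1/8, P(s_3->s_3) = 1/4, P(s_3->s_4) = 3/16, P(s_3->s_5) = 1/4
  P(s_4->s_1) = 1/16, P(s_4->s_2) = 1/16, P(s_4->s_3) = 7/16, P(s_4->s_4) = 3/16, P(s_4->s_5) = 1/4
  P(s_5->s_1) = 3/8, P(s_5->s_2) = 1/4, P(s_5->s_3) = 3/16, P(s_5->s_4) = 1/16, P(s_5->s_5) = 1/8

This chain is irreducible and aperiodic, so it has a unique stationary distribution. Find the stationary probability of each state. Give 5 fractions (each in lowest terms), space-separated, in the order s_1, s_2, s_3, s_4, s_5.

Answer: 16273/73530 3083/24510 18839/73530 169/774 6557/36765

Derivation:
The stationary distribution satisfies pi = pi * P, i.e.:
  pi_s_1 = 5/16*pi_s_1 + 3/16*pi_s_2 + 3/16*pi_s_3 + 1/16*pi_s_4 + 3/8*pi_s_5
  pi_s_2 = 1/8*pi_s_1 + 1/16*pi_s_2 + 1/8*pi_s_3 + 1/16*pi_s_4 + 1/4*pi_s_5
  pi_s_3 = 1/4*pi_s_1 + 1/16*pi_s_2 + 1/4*pi_s_3 + 7/16*pi_s_4 + 3/16*pi_s_5
  pi_s_4 = 1/4*pi_s_1 + 1/2*pi_s_2 + 3/16*pi_s_3 + 3/16*pi_s_4 + 1/16*pi_s_5
  pi_s_5 = 1/16*pi_s_1 + 3/16*pi_s_2 + 1/4*pi_s_3 + 1/4*pi_s_4 + 1/8*pi_s_5
with normalization: pi_s_1 + pi_s_2 + pi_s_3 + pi_s_4 + pi_s_5 = 1.

Using the first 4 balance equations plus normalization, the linear system A*pi = b is:
  [-11/16, 3/16, 3/16, 1/16, 3/8] . pi = 0
  [1/8, -15/16, 1/8, 1/16, 1/4] . pi = 0
  [1/4, 1/16, -3/4, 7/16, 3/16] . pi = 0
  [1/4, 1/2, 3/16, -13/16, 1/16] . pi = 0
  [1, 1, 1, 1, 1] . pi = 1

Solving yields:
  pi_s_1 = 16273/73530
  pi_s_2 = 3083/24510
  pi_s_3 = 18839/73530
  pi_s_4 = 169/774
  pi_s_5 = 6557/36765

Verification (pi * P):
  16273/73530*5/16 + 3083/24510*3/16 + 18839/73530*3/16 + 169/774*1/16 + 6557/36765*3/8 = 16273/73530 = pi_s_1  (ok)
  16273/73530*1/8 + 3083/24510*1/16 + 18839/73530*1/8 + 169/774*1/16 + 6557/36765*1/4 = 3083/24510 = pi_s_2  (ok)
  16273/73530*1/4 + 3083/24510*1/16 + 18839/73530*1/4 + 169/774*7/16 + 6557/36765*3/16 = 18839/73530 = pi_s_3  (ok)
  16273/73530*1/4 + 3083/24510*1/2 + 18839/73530*3/16 + 169/774*3/16 + 6557/36765*1/16 = 169/774 = pi_s_4  (ok)
  16273/73530*1/16 + 3083/24510*3/16 + 18839/73530*1/4 + 169/774*1/4 + 6557/36765*1/8 = 6557/36765 = pi_s_5  (ok)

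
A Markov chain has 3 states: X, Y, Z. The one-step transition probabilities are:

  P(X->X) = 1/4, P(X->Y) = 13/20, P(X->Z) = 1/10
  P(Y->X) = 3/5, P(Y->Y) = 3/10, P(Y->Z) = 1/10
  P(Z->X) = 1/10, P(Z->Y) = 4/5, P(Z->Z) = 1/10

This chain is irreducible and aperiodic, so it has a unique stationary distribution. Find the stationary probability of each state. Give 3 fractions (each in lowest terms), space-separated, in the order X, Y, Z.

The stationary distribution satisfies pi = pi * P, i.e.:
  pi_X = 1/4*pi_X + 3/5*pi_Y + 1/10*pi_Z
  pi_Y = 13/20*pi_X + 3/10*pi_Y + 4/5*pi_Z
  pi_Z = 1/10*pi_X + 1/10*pi_Y + 1/10*pi_Z
with normalization: pi_X + pi_Y + pi_Z = 1.

Using the first 2 balance equations plus normalization, the linear system A*pi = b is:
  [-3/4, 3/5, 1/10] . pi = 0
  [13/20, -7/10, 4/5] . pi = 0
  [1, 1, 1] . pi = 1

Solving yields:
  pi_X = 11/27
  pi_Y = 133/270
  pi_Z = 1/10

Verification (pi * P):
  11/27*1/4 + 133/270*3/5 + 1/10*1/10 = 11/27 = pi_X  (ok)
  11/27*13/20 + 133/270*3/10 + 1/10*4/5 = 133/270 = pi_Y  (ok)
  11/27*1/10 + 133/270*1/10 + 1/10*1/10 = 1/10 = pi_Z  (ok)

Answer: 11/27 133/270 1/10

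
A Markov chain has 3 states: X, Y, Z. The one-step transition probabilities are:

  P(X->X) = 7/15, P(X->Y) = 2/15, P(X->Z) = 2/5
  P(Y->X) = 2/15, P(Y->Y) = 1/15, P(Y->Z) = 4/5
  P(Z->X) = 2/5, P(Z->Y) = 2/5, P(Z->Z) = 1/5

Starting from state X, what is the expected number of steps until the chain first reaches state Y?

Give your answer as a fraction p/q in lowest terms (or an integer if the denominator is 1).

Let h_i = expected steps to first reach Y from state i.
Boundary: h_Y = 0.
First-step equations for the other states:
  h_X = 1 + 7/15*h_X + 2/15*h_Y + 2/5*h_Z
  h_Z = 1 + 2/5*h_X + 2/5*h_Y + 1/5*h_Z

Substituting h_Y = 0 and rearranging gives the linear system (I - Q) h = 1:
  [8/15, -2/5] . (h_X, h_Z) = 1
  [-2/5, 4/5] . (h_X, h_Z) = 1

Solving yields:
  h_X = 9/2
  h_Z = 7/2

Starting state is X, so the expected hitting time is h_X = 9/2.

Answer: 9/2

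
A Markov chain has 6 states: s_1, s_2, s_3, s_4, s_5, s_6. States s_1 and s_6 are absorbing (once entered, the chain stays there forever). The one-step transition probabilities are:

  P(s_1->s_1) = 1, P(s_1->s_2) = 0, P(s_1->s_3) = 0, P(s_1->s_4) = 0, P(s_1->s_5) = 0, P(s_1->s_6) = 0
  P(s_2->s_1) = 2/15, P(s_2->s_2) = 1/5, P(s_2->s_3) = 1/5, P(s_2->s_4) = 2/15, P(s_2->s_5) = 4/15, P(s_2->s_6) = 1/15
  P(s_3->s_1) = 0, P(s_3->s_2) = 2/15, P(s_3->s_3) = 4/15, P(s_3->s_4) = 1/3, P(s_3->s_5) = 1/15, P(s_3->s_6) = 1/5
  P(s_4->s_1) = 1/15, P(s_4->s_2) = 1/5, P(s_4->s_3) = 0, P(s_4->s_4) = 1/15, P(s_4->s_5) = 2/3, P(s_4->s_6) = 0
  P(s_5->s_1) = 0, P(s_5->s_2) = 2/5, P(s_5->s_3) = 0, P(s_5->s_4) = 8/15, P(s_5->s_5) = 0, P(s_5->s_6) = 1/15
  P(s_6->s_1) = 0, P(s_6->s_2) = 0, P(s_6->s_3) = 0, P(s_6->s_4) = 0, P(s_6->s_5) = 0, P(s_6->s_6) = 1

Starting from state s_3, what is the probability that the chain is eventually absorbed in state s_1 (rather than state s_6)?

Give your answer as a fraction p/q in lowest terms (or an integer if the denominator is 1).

Answer: 2798/7419

Derivation:
Let a_i = P(absorbed in s_1 | start in state i).
Boundary conditions: a_s_1 = 1, a_s_6 = 0.
For each transient state i, a_i = sum_j P(i->j) * a_j:
  a_s_2 = 2/15*a_s_1 + 1/5*a_s_2 + 1/5*a_s_3 + 2/15*a_s_4 + 4/15*a_s_5 + 1/15*a_s_6
  a_s_3 = 0*a_s_1 + 2/15*a_s_2 + 4/15*a_s_3 + 1/3*a_s_4 + 1/15*a_s_5 + 1/5*a_s_6
  a_s_4 = 1/15*a_s_1 + 1/5*a_s_2 + 0*a_s_3 + 1/15*a_s_4 + 2/3*a_s_5 + 0*a_s_6
  a_s_5 = 0*a_s_1 + 2/5*a_s_2 + 0*a_s_3 + 8/15*a_s_4 + 0*a_s_5 + 1/15*a_s_6

Substituting a_s_1 = 1 and a_s_6 = 0, rearrange to (I - Q) a = r where r[i] = P(i -> s_1):
  [4/5, -1/5, -2/15, -4/15] . (a_s_2, a_s_3, a_s_4, a_s_5) = 2/15
  [-2/15, 11/15, -1/3, -1/15] . (a_s_2, a_s_3, a_s_4, a_s_5) = 0
  [-1/5, 0, 14/15, -2/3] . (a_s_2, a_s_3, a_s_4, a_s_5) = 1/15
  [-2/5, 0, -8/15, 1] . (a_s_2, a_s_3, a_s_4, a_s_5) = 0

Solving yields:
  a_s_2 = 3791/7419
  a_s_3 = 2798/7419
  a_s_4 = 1306/2473
  a_s_5 = 1202/2473

Starting state is s_3, so the absorption probability is a_s_3 = 2798/7419.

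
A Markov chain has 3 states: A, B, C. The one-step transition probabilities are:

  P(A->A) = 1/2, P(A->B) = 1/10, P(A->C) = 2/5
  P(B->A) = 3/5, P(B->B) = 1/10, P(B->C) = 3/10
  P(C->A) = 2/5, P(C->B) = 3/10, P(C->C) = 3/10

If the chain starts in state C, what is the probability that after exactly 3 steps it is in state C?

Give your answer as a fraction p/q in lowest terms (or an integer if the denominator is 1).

Answer: 7/20

Derivation:
Computing P^3 by repeated multiplication:
P^1 =
  A: [1/2, 1/10, 2/5]
  B: [3/5, 1/10, 3/10]
  C: [2/5, 3/10, 3/10]
P^2 =
  A: [47/100, 9/50, 7/20]
  B: [12/25, 4/25, 9/25]
  C: [1/2, 4/25, 17/50]
P^3 =
  A: [483/1000, 17/100, 347/1000]
  B: [12/25, 43/250, 87/250]
  C: [241/500, 21/125, 7/20]

(P^3)[C -> C] = 7/20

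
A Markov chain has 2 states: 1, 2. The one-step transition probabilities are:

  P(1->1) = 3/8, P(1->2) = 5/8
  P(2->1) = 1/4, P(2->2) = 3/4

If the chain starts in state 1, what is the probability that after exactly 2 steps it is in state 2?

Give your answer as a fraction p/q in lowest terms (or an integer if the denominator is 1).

Answer: 45/64

Derivation:
Computing P^2 by repeated multiplication:
P^1 =
  1: [3/8, 5/8]
  2: [1/4, 3/4]
P^2 =
  1: [19/64, 45/64]
  2: [9/32, 23/32]

(P^2)[1 -> 2] = 45/64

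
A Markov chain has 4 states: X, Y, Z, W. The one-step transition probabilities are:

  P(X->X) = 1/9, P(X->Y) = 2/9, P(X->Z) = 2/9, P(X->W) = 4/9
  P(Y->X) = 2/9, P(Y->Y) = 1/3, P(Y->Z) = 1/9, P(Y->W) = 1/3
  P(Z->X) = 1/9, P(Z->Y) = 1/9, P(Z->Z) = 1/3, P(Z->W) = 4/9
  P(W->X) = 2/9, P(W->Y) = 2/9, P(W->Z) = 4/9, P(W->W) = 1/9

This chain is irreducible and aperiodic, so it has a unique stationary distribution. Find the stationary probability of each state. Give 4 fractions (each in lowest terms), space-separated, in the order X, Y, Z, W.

The stationary distribution satisfies pi = pi * P, i.e.:
  pi_X = 1/9*pi_X + 2/9*pi_Y + 1/9*pi_Z + 2/9*pi_W
  pi_Y = 2/9*pi_X + 1/3*pi_Y + 1/9*pi_Z + 2/9*pi_W
  pi_Z = 2/9*pi_X + 1/9*pi_Y + 1/3*pi_Z + 4/9*pi_W
  pi_W = 4/9*pi_X + 1/3*pi_Y + 4/9*pi_Z + 1/9*pi_W
with normalization: pi_X + pi_Y + pi_Z + pi_W = 1.

Using the first 3 balance equations plus normalization, the linear system A*pi = b is:
  [-8/9, 2/9, 1/9, 2/9] . pi = 0
  [2/9, -2/3, 1/9, 2/9] . pi = 0
  [2/9, 1/9, -2/3, 4/9] . pi = 0
  [1, 1, 1, 1] . pi = 1

Solving yields:
  pi_X = 64/377
  pi_Y = 80/377
  pi_Z = 114/377
  pi_W = 119/377

Verification (pi * P):
  64/377*1/9 + 80/377*2/9 + 114/377*1/9 + 119/377*2/9 = 64/377 = pi_X  (ok)
  64/377*2/9 + 80/377*1/3 + 114/377*1/9 + 119/377*2/9 = 80/377 = pi_Y  (ok)
  64/377*2/9 + 80/377*1/9 + 114/377*1/3 + 119/377*4/9 = 114/377 = pi_Z  (ok)
  64/377*4/9 + 80/377*1/3 + 114/377*4/9 + 119/377*1/9 = 119/377 = pi_W  (ok)

Answer: 64/377 80/377 114/377 119/377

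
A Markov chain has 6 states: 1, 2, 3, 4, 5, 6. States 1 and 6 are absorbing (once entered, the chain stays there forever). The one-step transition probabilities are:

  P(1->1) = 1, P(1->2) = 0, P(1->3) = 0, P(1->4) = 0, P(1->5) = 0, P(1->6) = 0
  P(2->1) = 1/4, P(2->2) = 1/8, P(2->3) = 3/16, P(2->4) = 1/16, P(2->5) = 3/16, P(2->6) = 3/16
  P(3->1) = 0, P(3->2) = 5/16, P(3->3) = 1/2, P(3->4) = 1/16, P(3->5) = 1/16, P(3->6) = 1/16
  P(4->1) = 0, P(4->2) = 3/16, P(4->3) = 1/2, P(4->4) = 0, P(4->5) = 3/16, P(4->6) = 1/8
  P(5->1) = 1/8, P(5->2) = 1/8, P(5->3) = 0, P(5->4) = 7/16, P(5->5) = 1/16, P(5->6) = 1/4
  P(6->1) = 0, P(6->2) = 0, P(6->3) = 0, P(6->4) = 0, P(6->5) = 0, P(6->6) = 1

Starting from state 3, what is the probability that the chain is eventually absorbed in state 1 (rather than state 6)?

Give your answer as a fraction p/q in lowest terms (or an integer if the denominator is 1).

Let a_i = P(absorbed in 1 | start in state i).
Boundary conditions: a_1 = 1, a_6 = 0.
For each transient state i, a_i = sum_j P(i->j) * a_j:
  a_2 = 1/4*a_1 + 1/8*a_2 + 3/16*a_3 + 1/16*a_4 + 3/16*a_5 + 3/16*a_6
  a_3 = 0*a_1 + 5/16*a_2 + 1/2*a_3 + 1/16*a_4 + 1/16*a_5 + 1/16*a_6
  a_4 = 0*a_1 + 3/16*a_2 + 1/2*a_3 + 0*a_4 + 3/16*a_5 + 1/8*a_6
  a_5 = 1/8*a_1 + 1/8*a_2 + 0*a_3 + 7/16*a_4 + 1/16*a_5 + 1/4*a_6

Substituting a_1 = 1 and a_6 = 0, rearrange to (I - Q) a = r where r[i] = P(i -> 1):
  [7/8, -3/16, -1/16, -3/16] . (a_2, a_3, a_4, a_5) = 1/4
  [-5/16, 1/2, -1/16, -1/16] . (a_2, a_3, a_4, a_5) = 0
  [-3/16, -1/2, 1, -3/16] . (a_2, a_3, a_4, a_5) = 0
  [-1/8, 0, -7/16, 15/16] . (a_2, a_3, a_4, a_5) = 1/8

Solving yields:
  a_2 = 554/1183
  a_3 = 450/1183
  a_4 = 408/1183
  a_5 = 422/1183

Starting state is 3, so the absorption probability is a_3 = 450/1183.

Answer: 450/1183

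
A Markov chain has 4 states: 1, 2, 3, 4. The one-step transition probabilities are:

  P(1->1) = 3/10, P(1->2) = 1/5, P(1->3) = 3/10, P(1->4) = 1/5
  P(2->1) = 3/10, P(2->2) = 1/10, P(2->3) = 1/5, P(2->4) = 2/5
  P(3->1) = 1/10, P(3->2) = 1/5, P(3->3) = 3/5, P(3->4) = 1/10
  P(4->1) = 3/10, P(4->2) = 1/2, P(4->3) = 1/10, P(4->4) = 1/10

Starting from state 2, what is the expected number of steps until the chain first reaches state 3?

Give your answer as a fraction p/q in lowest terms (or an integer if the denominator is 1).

Let h_i = expected steps to first reach 3 from state i.
Boundary: h_3 = 0.
First-step equations for the other states:
  h_1 = 1 + 3/10*h_1 + 1/5*h_2 + 3/10*h_3 + 1/5*h_4
  h_2 = 1 + 3/10*h_1 + 1/10*h_2 + 1/5*h_3 + 2/5*h_4
  h_4 = 1 + 3/10*h_1 + 1/2*h_2 + 1/10*h_3 + 1/10*h_4

Substituting h_3 = 0 and rearranging gives the linear system (I - Q) h = 1:
  [7/10, -1/5, -1/5] . (h_1, h_2, h_4) = 1
  [-3/10, 9/10, -2/5] . (h_1, h_2, h_4) = 1
  [-3/10, -1/2, 9/10] . (h_1, h_2, h_4) = 1

Solving yields:
  h_1 = 230/53
  h_2 = 260/53
  h_4 = 280/53

Starting state is 2, so the expected hitting time is h_2 = 260/53.

Answer: 260/53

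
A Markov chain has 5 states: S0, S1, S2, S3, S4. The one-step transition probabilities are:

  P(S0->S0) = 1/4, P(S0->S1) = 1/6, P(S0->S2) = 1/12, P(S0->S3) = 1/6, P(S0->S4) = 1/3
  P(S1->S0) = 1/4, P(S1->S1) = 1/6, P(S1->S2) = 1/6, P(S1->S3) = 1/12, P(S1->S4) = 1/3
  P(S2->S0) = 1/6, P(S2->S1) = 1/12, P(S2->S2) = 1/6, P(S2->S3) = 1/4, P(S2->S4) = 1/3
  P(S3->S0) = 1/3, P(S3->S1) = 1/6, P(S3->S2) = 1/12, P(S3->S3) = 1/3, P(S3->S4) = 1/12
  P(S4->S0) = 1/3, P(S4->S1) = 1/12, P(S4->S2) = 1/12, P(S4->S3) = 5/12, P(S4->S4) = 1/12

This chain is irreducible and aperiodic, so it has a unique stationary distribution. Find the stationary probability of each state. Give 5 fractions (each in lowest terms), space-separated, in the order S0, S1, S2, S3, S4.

The stationary distribution satisfies pi = pi * P, i.e.:
  pi_S0 = 1/4*pi_S0 + 1/4*pi_S1 + 1/6*pi_S2 + 1/3*pi_S3 + 1/3*pi_S4
  pi_S1 = 1/6*pi_S0 + 1/6*pi_S1 + 1/12*pi_S2 + 1/6*pi_S3 + 1/12*pi_S4
  pi_S2 = 1/12*pi_S0 + 1/6*pi_S1 + 1/6*pi_S2 + 1/12*pi_S3 + 1/12*pi_S4
  pi_S3 = 1/6*pi_S0 + 1/12*pi_S1 + 1/4*pi_S2 + 1/3*pi_S3 + 5/12*pi_S4
  pi_S4 = 1/3*pi_S0 + 1/3*pi_S1 + 1/3*pi_S2 + 1/12*pi_S3 + 1/12*pi_S4
with normalization: pi_S0 + pi_S1 + pi_S2 + pi_S3 + pi_S4 = 1.

Using the first 4 balance equations plus normalization, the linear system A*pi = b is:
  [-3/4, 1/4, 1/6, 1/3, 1/3] . pi = 0
  [1/6, -5/6, 1/12, 1/6, 1/12] . pi = 0
  [1/12, 1/6, -5/6, 1/12, 1/12] . pi = 0
  [1/6, 1/12, 1/4, -2/3, 5/12] . pi = 0
  [1, 1, 1, 1, 1] . pi = 1

Solving yields:
  pi_S0 = 5950/21177
  pi_S1 = 2968/21177
  pi_S2 = 2195/21177
  pi_S3 = 5521/21177
  pi_S4 = 4543/21177

Verification (pi * P):
  5950/21177*1/4 + 2968/21177*1/4 + 2195/21177*1/6 + 5521/21177*1/3 + 4543/21177*1/3 = 5950/21177 = pi_S0  (ok)
  5950/21177*1/6 + 2968/21177*1/6 + 2195/21177*1/12 + 5521/21177*1/6 + 4543/21177*1/12 = 2968/21177 = pi_S1  (ok)
  5950/21177*1/12 + 2968/21177*1/6 + 2195/21177*1/6 + 5521/21177*1/12 + 4543/21177*1/12 = 2195/21177 = pi_S2  (ok)
  5950/21177*1/6 + 2968/21177*1/12 + 2195/21177*1/4 + 5521/21177*1/3 + 4543/21177*5/12 = 5521/21177 = pi_S3  (ok)
  5950/21177*1/3 + 2968/21177*1/3 + 2195/21177*1/3 + 5521/21177*1/12 + 4543/21177*1/12 = 4543/21177 = pi_S4  (ok)

Answer: 5950/21177 2968/21177 2195/21177 5521/21177 4543/21177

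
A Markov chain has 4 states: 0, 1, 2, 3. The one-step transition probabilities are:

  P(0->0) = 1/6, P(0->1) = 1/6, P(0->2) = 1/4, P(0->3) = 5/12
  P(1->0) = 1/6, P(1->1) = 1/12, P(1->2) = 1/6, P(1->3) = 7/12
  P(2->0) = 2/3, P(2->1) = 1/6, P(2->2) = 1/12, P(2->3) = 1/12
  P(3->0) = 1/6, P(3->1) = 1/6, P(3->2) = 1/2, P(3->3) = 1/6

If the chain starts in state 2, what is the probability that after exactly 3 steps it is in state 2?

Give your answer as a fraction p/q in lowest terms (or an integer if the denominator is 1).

Computing P^3 by repeated multiplication:
P^1 =
  0: [1/6, 1/6, 1/4, 5/12]
  1: [1/6, 1/12, 1/6, 7/12]
  2: [2/3, 1/6, 1/12, 1/12]
  3: [1/6, 1/6, 1/2, 1/6]
P^2 =
  0: [7/24, 11/72, 43/144, 37/144]
  1: [1/4, 23/144, 13/36, 11/48]
  2: [5/24, 11/72, 35/144, 19/48]
  3: [5/12, 11/72, 7/36, 17/72]
P^3 =
  0: [91/288, 133/864, 145/576, 481/1728]
  1: [25/72, 265/1728, 101/432, 17/64]
  2: [83/288, 133/864, 511/1728, 151/576]
  3: [19/72, 133/864, 19/72, 275/864]

(P^3)[2 -> 2] = 511/1728

Answer: 511/1728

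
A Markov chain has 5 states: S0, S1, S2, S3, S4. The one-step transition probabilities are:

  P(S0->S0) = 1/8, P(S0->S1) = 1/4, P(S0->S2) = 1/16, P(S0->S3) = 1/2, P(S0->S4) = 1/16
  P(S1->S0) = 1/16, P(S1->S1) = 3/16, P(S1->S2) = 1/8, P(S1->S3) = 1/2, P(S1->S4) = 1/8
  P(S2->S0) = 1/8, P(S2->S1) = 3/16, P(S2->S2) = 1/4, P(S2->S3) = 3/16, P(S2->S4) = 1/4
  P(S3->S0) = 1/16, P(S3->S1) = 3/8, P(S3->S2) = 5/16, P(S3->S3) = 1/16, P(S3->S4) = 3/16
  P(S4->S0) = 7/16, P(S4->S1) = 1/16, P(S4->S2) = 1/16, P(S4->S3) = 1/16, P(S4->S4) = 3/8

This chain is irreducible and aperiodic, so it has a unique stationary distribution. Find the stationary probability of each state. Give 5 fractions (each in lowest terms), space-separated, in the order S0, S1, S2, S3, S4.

Answer: 10479/65882 14417/65882 11227/65882 16413/65882 6673/32941

Derivation:
The stationary distribution satisfies pi = pi * P, i.e.:
  pi_S0 = 1/8*pi_S0 + 1/16*pi_S1 + 1/8*pi_S2 + 1/16*pi_S3 + 7/16*pi_S4
  pi_S1 = 1/4*pi_S0 + 3/16*pi_S1 + 3/16*pi_S2 + 3/8*pi_S3 + 1/16*pi_S4
  pi_S2 = 1/16*pi_S0 + 1/8*pi_S1 + 1/4*pi_S2 + 5/16*pi_S3 + 1/16*pi_S4
  pi_S3 = 1/2*pi_S0 + 1/2*pi_S1 + 3/16*pi_S2 + 1/16*pi_S3 + 1/16*pi_S4
  pi_S4 = 1/16*pi_S0 + 1/8*pi_S1 + 1/4*pi_S2 + 3/16*pi_S3 + 3/8*pi_S4
with normalization: pi_S0 + pi_S1 + pi_S2 + pi_S3 + pi_S4 = 1.

Using the first 4 balance equations plus normalization, the linear system A*pi = b is:
  [-7/8, 1/16, 1/8, 1/16, 7/16] . pi = 0
  [1/4, -13/16, 3/16, 3/8, 1/16] . pi = 0
  [1/16, 1/8, -3/4, 5/16, 1/16] . pi = 0
  [1/2, 1/2, 3/16, -15/16, 1/16] . pi = 0
  [1, 1, 1, 1, 1] . pi = 1

Solving yields:
  pi_S0 = 10479/65882
  pi_S1 = 14417/65882
  pi_S2 = 11227/65882
  pi_S3 = 16413/65882
  pi_S4 = 6673/32941

Verification (pi * P):
  10479/65882*1/8 + 14417/65882*1/16 + 11227/65882*1/8 + 16413/65882*1/16 + 6673/32941*7/16 = 10479/65882 = pi_S0  (ok)
  10479/65882*1/4 + 14417/65882*3/16 + 11227/65882*3/16 + 16413/65882*3/8 + 6673/32941*1/16 = 14417/65882 = pi_S1  (ok)
  10479/65882*1/16 + 14417/65882*1/8 + 11227/65882*1/4 + 16413/65882*5/16 + 6673/32941*1/16 = 11227/65882 = pi_S2  (ok)
  10479/65882*1/2 + 14417/65882*1/2 + 11227/65882*3/16 + 16413/65882*1/16 + 6673/32941*1/16 = 16413/65882 = pi_S3  (ok)
  10479/65882*1/16 + 14417/65882*1/8 + 11227/65882*1/4 + 16413/65882*3/16 + 6673/32941*3/8 = 6673/32941 = pi_S4  (ok)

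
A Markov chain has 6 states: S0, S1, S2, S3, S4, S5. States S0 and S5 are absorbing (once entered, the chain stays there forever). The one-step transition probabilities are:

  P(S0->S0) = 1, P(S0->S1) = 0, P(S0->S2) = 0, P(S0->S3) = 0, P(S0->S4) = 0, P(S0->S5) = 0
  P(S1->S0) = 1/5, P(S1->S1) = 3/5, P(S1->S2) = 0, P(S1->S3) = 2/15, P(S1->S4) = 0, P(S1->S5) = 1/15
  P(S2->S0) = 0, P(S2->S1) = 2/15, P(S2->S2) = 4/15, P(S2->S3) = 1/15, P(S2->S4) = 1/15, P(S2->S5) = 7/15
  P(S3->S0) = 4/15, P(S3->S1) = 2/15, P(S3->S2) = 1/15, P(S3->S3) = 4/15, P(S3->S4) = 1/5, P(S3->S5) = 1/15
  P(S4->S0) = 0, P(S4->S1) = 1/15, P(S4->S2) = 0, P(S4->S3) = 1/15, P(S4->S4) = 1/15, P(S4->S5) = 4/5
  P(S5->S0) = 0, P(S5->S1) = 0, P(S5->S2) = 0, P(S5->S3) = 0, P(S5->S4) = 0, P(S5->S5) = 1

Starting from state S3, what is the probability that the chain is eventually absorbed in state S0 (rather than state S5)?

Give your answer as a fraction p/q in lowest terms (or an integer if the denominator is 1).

Answer: 2403/4568

Derivation:
Let a_i = P(absorbed in S0 | start in state i).
Boundary conditions: a_S0 = 1, a_S5 = 0.
For each transient state i, a_i = sum_j P(i->j) * a_j:
  a_S1 = 1/5*a_S0 + 3/5*a_S1 + 0*a_S2 + 2/15*a_S3 + 0*a_S4 + 1/15*a_S5
  a_S2 = 0*a_S0 + 2/15*a_S1 + 4/15*a_S2 + 1/15*a_S3 + 1/15*a_S4 + 7/15*a_S5
  a_S3 = 4/15*a_S0 + 2/15*a_S1 + 1/15*a_S2 + 4/15*a_S3 + 1/5*a_S4 + 1/15*a_S5
  a_S4 = 0*a_S0 + 1/15*a_S1 + 0*a_S2 + 1/15*a_S3 + 1/15*a_S4 + 4/5*a_S5

Substituting a_S0 = 1 and a_S5 = 0, rearrange to (I - Q) a = r where r[i] = P(i -> S0):
  [2/5, 0, -2/15, 0] . (a_S1, a_S2, a_S3, a_S4) = 1/5
  [-2/15, 11/15, -1/15, -1/15] . (a_S1, a_S2, a_S3, a_S4) = 0
  [-2/15, -1/15, 11/15, -1/5] . (a_S1, a_S2, a_S3, a_S4) = 4/15
  [-1/15, 0, -1/15, 14/15] . (a_S1, a_S2, a_S3, a_S4) = 0

Solving yields:
  a_S1 = 3085/4568
  a_S2 = 815/4568
  a_S3 = 2403/4568
  a_S4 = 49/571

Starting state is S3, so the absorption probability is a_S3 = 2403/4568.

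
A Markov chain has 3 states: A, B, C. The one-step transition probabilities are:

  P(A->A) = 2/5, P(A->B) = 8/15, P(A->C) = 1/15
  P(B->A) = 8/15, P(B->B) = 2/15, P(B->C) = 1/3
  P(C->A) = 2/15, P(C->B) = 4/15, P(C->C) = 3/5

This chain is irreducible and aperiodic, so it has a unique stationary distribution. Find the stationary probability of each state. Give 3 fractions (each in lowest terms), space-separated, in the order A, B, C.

The stationary distribution satisfies pi = pi * P, i.e.:
  pi_A = 2/5*pi_A + 8/15*pi_B + 2/15*pi_C
  pi_B = 8/15*pi_A + 2/15*pi_B + 4/15*pi_C
  pi_C = 1/15*pi_A + 1/3*pi_B + 3/5*pi_C
with normalization: pi_A + pi_B + pi_C = 1.

Using the first 2 balance equations plus normalization, the linear system A*pi = b is:
  [-3/5, 8/15, 2/15] . pi = 0
  [8/15, -13/15, 4/15] . pi = 0
  [1, 1, 1] . pi = 1

Solving yields:
  pi_A = 58/163
  pi_B = 52/163
  pi_C = 53/163

Verification (pi * P):
  58/163*2/5 + 52/163*8/15 + 53/163*2/15 = 58/163 = pi_A  (ok)
  58/163*8/15 + 52/163*2/15 + 53/163*4/15 = 52/163 = pi_B  (ok)
  58/163*1/15 + 52/163*1/3 + 53/163*3/5 = 53/163 = pi_C  (ok)

Answer: 58/163 52/163 53/163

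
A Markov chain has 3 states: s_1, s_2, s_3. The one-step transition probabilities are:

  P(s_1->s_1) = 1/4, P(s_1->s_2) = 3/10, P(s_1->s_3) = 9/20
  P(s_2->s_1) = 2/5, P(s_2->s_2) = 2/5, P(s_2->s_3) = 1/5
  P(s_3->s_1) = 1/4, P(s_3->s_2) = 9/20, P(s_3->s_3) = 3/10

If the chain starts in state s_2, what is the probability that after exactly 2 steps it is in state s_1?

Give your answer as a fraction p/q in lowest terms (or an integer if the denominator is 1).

Answer: 31/100

Derivation:
Computing P^2 by repeated multiplication:
P^1 =
  s_1: [1/4, 3/10, 9/20]
  s_2: [2/5, 2/5, 1/5]
  s_3: [1/4, 9/20, 3/10]
P^2 =
  s_1: [59/200, 159/400, 123/400]
  s_2: [31/100, 37/100, 8/25]
  s_3: [127/400, 39/100, 117/400]

(P^2)[s_2 -> s_1] = 31/100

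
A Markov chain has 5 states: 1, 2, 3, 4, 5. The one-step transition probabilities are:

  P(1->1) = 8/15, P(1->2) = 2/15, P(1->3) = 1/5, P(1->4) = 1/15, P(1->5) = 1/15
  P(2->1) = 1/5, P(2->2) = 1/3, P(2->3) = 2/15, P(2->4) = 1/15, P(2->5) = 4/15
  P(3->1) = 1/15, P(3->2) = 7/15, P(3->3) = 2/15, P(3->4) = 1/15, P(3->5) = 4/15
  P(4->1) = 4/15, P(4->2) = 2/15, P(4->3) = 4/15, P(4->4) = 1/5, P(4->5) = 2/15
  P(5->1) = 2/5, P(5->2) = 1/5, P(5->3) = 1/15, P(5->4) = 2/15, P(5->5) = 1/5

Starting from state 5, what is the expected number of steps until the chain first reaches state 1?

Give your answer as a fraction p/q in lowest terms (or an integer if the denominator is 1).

Answer: 1896/559

Derivation:
Let h_i = expected steps to first reach 1 from state i.
Boundary: h_1 = 0.
First-step equations for the other states:
  h_2 = 1 + 1/5*h_1 + 1/3*h_2 + 2/15*h_3 + 1/15*h_4 + 4/15*h_5
  h_3 = 1 + 1/15*h_1 + 7/15*h_2 + 2/15*h_3 + 1/15*h_4 + 4/15*h_5
  h_4 = 1 + 4/15*h_1 + 2/15*h_2 + 4/15*h_3 + 1/5*h_4 + 2/15*h_5
  h_5 = 1 + 2/5*h_1 + 1/5*h_2 + 1/15*h_3 + 2/15*h_4 + 1/5*h_5

Substituting h_1 = 0 and rearranging gives the linear system (I - Q) h = 1:
  [2/3, -2/15, -1/15, -4/15] . (h_2, h_3, h_4, h_5) = 1
  [-7/15, 13/15, -1/15, -4/15] . (h_2, h_3, h_4, h_5) = 1
  [-2/15, -4/15, 4/5, -2/15] . (h_2, h_3, h_4, h_5) = 1
  [-1/5, -1/15, -2/15, 4/5] . (h_2, h_3, h_4, h_5) = 1

Solving yields:
  h_2 = 4725/1118
  h_3 = 5355/1118
  h_4 = 177/43
  h_5 = 1896/559

Starting state is 5, so the expected hitting time is h_5 = 1896/559.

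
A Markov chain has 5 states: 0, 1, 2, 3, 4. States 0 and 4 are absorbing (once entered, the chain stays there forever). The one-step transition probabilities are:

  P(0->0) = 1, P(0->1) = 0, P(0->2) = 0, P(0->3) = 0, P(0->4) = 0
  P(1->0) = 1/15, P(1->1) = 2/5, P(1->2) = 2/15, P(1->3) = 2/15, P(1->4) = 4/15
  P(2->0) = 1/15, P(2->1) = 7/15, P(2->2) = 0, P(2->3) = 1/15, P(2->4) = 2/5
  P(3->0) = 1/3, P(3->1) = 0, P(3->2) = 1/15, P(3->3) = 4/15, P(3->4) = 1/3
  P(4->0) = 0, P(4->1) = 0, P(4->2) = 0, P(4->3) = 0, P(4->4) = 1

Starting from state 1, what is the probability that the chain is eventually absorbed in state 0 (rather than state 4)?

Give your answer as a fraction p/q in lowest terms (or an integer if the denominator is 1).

Let a_i = P(absorbed in 0 | start in state i).
Boundary conditions: a_0 = 1, a_4 = 0.
For each transient state i, a_i = sum_j P(i->j) * a_j:
  a_1 = 1/15*a_0 + 2/5*a_1 + 2/15*a_2 + 2/15*a_3 + 4/15*a_4
  a_2 = 1/15*a_0 + 7/15*a_1 + 0*a_2 + 1/15*a_3 + 2/5*a_4
  a_3 = 1/3*a_0 + 0*a_1 + 1/15*a_2 + 4/15*a_3 + 1/3*a_4

Substituting a_0 = 1 and a_4 = 0, rearrange to (I - Q) a = r where r[i] = P(i -> 0):
  [3/5, -2/15, -2/15] . (a_1, a_2, a_3) = 1/15
  [-7/15, 1, -1/15] . (a_1, a_2, a_3) = 1/15
  [0, -1/15, 11/15] . (a_1, a_2, a_3) = 1/3

Solving yields:
  a_1 = 29/109
  a_2 = 97/436
  a_3 = 207/436

Starting state is 1, so the absorption probability is a_1 = 29/109.

Answer: 29/109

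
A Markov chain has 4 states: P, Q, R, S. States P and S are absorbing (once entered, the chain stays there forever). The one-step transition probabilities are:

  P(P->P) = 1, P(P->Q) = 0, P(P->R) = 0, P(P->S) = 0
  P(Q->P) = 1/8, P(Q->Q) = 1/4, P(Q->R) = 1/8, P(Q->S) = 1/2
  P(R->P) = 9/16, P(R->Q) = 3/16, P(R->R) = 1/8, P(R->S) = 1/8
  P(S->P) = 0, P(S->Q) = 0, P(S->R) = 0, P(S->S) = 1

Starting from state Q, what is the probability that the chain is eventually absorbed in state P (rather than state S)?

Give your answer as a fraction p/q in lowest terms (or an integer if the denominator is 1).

Let a_i = P(absorbed in P | start in state i).
Boundary conditions: a_P = 1, a_S = 0.
For each transient state i, a_i = sum_j P(i->j) * a_j:
  a_Q = 1/8*a_P + 1/4*a_Q + 1/8*a_R + 1/2*a_S
  a_R = 9/16*a_P + 3/16*a_Q + 1/8*a_R + 1/8*a_S

Substituting a_P = 1 and a_S = 0, rearrange to (I - Q) a = r where r[i] = P(i -> P):
  [3/4, -1/8] . (a_Q, a_R) = 1/8
  [-3/16, 7/8] . (a_Q, a_R) = 9/16

Solving yields:
  a_Q = 23/81
  a_R = 19/27

Starting state is Q, so the absorption probability is a_Q = 23/81.

Answer: 23/81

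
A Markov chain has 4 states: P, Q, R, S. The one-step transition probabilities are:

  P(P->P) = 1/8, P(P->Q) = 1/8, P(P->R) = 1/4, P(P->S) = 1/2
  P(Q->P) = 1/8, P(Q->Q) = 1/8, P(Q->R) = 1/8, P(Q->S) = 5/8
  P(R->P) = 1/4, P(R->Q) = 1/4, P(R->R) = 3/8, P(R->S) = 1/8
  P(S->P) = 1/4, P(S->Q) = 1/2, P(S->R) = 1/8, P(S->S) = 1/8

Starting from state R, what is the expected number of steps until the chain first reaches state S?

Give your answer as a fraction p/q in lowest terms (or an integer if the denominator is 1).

Answer: 10/3

Derivation:
Let h_i = expected steps to first reach S from state i.
Boundary: h_S = 0.
First-step equations for the other states:
  h_P = 1 + 1/8*h_P + 1/8*h_Q + 1/4*h_R + 1/2*h_S
  h_Q = 1 + 1/8*h_P + 1/8*h_Q + 1/8*h_R + 5/8*h_S
  h_R = 1 + 1/4*h_P + 1/4*h_Q + 3/8*h_R + 1/8*h_S

Substituting h_S = 0 and rearranging gives the linear system (I - Q) h = 1:
  [7/8, -1/8, -1/4] . (h_P, h_Q, h_R) = 1
  [-1/8, 7/8, -1/8] . (h_P, h_Q, h_R) = 1
  [-1/4, -1/4, 5/8] . (h_P, h_Q, h_R) = 1

Solving yields:
  h_P = 19/8
  h_Q = 47/24
  h_R = 10/3

Starting state is R, so the expected hitting time is h_R = 10/3.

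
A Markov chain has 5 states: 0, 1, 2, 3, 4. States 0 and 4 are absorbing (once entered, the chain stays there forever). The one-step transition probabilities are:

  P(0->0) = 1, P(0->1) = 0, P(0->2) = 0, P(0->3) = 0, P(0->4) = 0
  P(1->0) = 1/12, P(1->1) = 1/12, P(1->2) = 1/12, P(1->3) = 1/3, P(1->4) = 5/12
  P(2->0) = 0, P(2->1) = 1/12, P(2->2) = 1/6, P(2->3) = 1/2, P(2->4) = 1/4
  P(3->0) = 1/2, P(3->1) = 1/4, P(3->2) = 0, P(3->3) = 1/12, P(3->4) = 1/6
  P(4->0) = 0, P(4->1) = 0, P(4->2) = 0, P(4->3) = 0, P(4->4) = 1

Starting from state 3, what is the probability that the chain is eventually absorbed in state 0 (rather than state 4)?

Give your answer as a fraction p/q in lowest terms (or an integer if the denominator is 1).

Let a_i = P(absorbed in 0 | start in state i).
Boundary conditions: a_0 = 1, a_4 = 0.
For each transient state i, a_i = sum_j P(i->j) * a_j:
  a_1 = 1/12*a_0 + 1/12*a_1 + 1/12*a_2 + 1/3*a_3 + 5/12*a_4
  a_2 = 0*a_0 + 1/12*a_1 + 1/6*a_2 + 1/2*a_3 + 1/4*a_4
  a_3 = 1/2*a_0 + 1/4*a_1 + 0*a_2 + 1/12*a_3 + 1/6*a_4

Substituting a_0 = 1 and a_4 = 0, rearrange to (I - Q) a = r where r[i] = P(i -> 0):
  [11/12, -1/12, -1/3] . (a_1, a_2, a_3) = 1/12
  [-1/12, 5/6, -1/2] . (a_1, a_2, a_3) = 0
  [-1/4, 0, 11/12] . (a_1, a_2, a_3) = 1/2

Solving yields:
  a_1 = 386/1061
  a_2 = 449/1061
  a_3 = 684/1061

Starting state is 3, so the absorption probability is a_3 = 684/1061.

Answer: 684/1061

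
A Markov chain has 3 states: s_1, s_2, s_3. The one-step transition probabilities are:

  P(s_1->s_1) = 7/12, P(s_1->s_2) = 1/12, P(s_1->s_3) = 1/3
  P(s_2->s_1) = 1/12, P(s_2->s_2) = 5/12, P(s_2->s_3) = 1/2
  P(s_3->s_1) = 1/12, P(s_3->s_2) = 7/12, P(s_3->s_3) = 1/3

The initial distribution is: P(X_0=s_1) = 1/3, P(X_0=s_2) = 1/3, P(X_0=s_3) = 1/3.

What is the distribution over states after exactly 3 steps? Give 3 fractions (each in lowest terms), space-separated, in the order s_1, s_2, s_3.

Answer: 3/16 535/1296 259/648

Derivation:
Propagating the distribution step by step (d_{t+1} = d_t * P):
d_0 = (s_1=1/3, s_2=1/3, s_3=1/3)
  d_1[s_1] = 1/3*7/12 + 1/3*1/12 + 1/3*1/12 = 1/4
  d_1[s_2] = 1/3*1/12 + 1/3*5/12 + 1/3*7/12 = 13/36
  d_1[s_3] = 1/3*1/3 + 1/3*1/2 + 1/3*1/3 = 7/18
d_1 = (s_1=1/4, s_2=13/36, s_3=7/18)
  d_2[s_1] = 1/4*7/12 + 13/36*1/12 + 7/18*1/12 = 5/24
  d_2[s_2] = 1/4*1/12 + 13/36*5/12 + 7/18*7/12 = 43/108
  d_2[s_3] = 1/4*1/3 + 13/36*1/2 + 7/18*1/3 = 85/216
d_2 = (s_1=5/24, s_2=43/108, s_3=85/216)
  d_3[s_1] = 5/24*7/12 + 43/108*1/12 + 85/216*1/12 = 3/16
  d_3[s_2] = 5/24*1/12 + 43/108*5/12 + 85/216*7/12 = 535/1296
  d_3[s_3] = 5/24*1/3 + 43/108*1/2 + 85/216*1/3 = 259/648
d_3 = (s_1=3/16, s_2=535/1296, s_3=259/648)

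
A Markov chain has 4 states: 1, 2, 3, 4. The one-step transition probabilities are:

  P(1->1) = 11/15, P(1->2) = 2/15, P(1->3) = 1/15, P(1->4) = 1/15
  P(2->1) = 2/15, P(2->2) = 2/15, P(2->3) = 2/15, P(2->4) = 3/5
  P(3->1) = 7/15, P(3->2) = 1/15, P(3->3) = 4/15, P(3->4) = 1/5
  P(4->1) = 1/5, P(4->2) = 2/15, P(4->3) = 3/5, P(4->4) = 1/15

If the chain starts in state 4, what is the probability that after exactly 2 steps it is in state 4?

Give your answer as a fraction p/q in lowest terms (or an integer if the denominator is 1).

Computing P^2 by repeated multiplication:
P^1 =
  1: [11/15, 2/15, 1/15, 1/15]
  2: [2/15, 2/15, 2/15, 3/5]
  3: [7/15, 1/15, 4/15, 1/5]
  4: [1/5, 2/15, 3/5, 1/15]
P^2 =
  1: [3/5, 29/225, 28/225, 11/75]
  2: [67/225, 28/225, 19/45, 7/45]
  3: [116/225, 26/225, 52/225, 31/225]
  4: [103/225, 7/75, 52/225, 49/225]

(P^2)[4 -> 4] = 49/225

Answer: 49/225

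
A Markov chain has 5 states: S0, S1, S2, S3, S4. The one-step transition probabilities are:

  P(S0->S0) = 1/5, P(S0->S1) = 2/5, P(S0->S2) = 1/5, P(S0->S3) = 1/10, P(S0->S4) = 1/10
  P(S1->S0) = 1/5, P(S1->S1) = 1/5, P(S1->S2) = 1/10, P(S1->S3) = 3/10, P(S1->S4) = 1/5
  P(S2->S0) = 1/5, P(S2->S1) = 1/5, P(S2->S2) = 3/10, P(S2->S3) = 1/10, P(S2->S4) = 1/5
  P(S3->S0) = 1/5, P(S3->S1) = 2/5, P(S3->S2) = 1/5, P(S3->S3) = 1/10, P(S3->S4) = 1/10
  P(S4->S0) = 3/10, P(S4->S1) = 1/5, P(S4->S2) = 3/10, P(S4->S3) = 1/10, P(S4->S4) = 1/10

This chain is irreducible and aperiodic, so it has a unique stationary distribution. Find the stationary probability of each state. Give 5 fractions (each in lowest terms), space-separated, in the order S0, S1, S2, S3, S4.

The stationary distribution satisfies pi = pi * P, i.e.:
  pi_S0 = 1/5*pi_S0 + 1/5*pi_S1 + 1/5*pi_S2 + 1/5*pi_S3 + 3/10*pi_S4
  pi_S1 = 2/5*pi_S0 + 1/5*pi_S1 + 1/5*pi_S2 + 2/5*pi_S3 + 1/5*pi_S4
  pi_S2 = 1/5*pi_S0 + 1/10*pi_S1 + 3/10*pi_S2 + 1/5*pi_S3 + 3/10*pi_S4
  pi_S3 = 1/10*pi_S0 + 3/10*pi_S1 + 1/10*pi_S2 + 1/10*pi_S3 + 1/10*pi_S4
  pi_S4 = 1/10*pi_S0 + 1/5*pi_S1 + 1/5*pi_S2 + 1/10*pi_S3 + 1/10*pi_S4
with normalization: pi_S0 + pi_S1 + pi_S2 + pi_S3 + pi_S4 = 1.

Using the first 4 balance equations plus normalization, the linear system A*pi = b is:
  [-4/5, 1/5, 1/5, 1/5, 3/10] . pi = 0
  [2/5, -4/5, 1/5, 2/5, 1/5] . pi = 0
  [1/5, 1/10, -7/10, 1/5, 3/10] . pi = 0
  [1/10, 3/10, 1/10, -9/10, 1/10] . pi = 0
  [1, 1, 1, 1, 1] . pi = 1

Solving yields:
  pi_S0 = 229/1066
  pi_S1 = 146/533
  pi_S2 = 111/533
  pi_S3 = 165/1066
  pi_S4 = 79/533

Verification (pi * P):
  229/1066*1/5 + 146/533*1/5 + 111/533*1/5 + 165/1066*1/5 + 79/533*3/10 = 229/1066 = pi_S0  (ok)
  229/1066*2/5 + 146/533*1/5 + 111/533*1/5 + 165/1066*2/5 + 79/533*1/5 = 146/533 = pi_S1  (ok)
  229/1066*1/5 + 146/533*1/10 + 111/533*3/10 + 165/1066*1/5 + 79/533*3/10 = 111/533 = pi_S2  (ok)
  229/1066*1/10 + 146/533*3/10 + 111/533*1/10 + 165/1066*1/10 + 79/533*1/10 = 165/1066 = pi_S3  (ok)
  229/1066*1/10 + 146/533*1/5 + 111/533*1/5 + 165/1066*1/10 + 79/533*1/10 = 79/533 = pi_S4  (ok)

Answer: 229/1066 146/533 111/533 165/1066 79/533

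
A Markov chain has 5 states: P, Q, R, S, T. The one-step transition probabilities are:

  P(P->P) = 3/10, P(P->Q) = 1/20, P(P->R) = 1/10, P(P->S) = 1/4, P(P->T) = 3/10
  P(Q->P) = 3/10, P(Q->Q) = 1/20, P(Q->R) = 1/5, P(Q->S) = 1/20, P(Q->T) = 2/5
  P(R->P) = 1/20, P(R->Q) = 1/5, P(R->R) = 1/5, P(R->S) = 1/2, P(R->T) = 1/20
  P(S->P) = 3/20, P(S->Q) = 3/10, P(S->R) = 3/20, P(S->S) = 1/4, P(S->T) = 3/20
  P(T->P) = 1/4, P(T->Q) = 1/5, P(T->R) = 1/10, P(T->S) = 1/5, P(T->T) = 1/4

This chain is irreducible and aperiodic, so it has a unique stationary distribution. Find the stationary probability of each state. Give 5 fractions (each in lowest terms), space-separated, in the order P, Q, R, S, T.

The stationary distribution satisfies pi = pi * P, i.e.:
  pi_P = 3/10*pi_P + 3/10*pi_Q + 1/20*pi_R + 3/20*pi_S + 1/4*pi_T
  pi_Q = 1/20*pi_P + 1/20*pi_Q + 1/5*pi_R + 3/10*pi_S + 1/5*pi_T
  pi_R = 1/10*pi_P + 1/5*pi_Q + 1/5*pi_R + 3/20*pi_S + 1/10*pi_T
  pi_S = 1/4*pi_P + 1/20*pi_Q + 1/2*pi_R + 1/4*pi_S + 1/5*pi_T
  pi_T = 3/10*pi_P + 2/5*pi_Q + 1/20*pi_R + 3/20*pi_S + 1/4*pi_T
with normalization: pi_P + pi_Q + pi_R + pi_S + pi_T = 1.

Using the first 4 balance equations plus normalization, the linear system A*pi = b is:
  [-7/10, 3/10, 1/20, 3/20, 1/4] . pi = 0
  [1/20, -19/20, 1/5, 3/10, 1/5] . pi = 0
  [1/10, 1/5, -4/5, 3/20, 1/10] . pi = 0
  [1/4, 1/20, 1/2, -3/4, 1/5] . pi = 0
  [1, 1, 1, 1, 1] . pi = 1

Solving yields:
  pi_P = 2709/12514
  pi_Q = 2085/12514
  pi_R = 3579/25028
  pi_S = 3013/12514
  pi_T = 5835/25028

Verification (pi * P):
  2709/12514*3/10 + 2085/12514*3/10 + 3579/25028*1/20 + 3013/12514*3/20 + 5835/25028*1/4 = 2709/12514 = pi_P  (ok)
  2709/12514*1/20 + 2085/12514*1/20 + 3579/25028*1/5 + 3013/12514*3/10 + 5835/25028*1/5 = 2085/12514 = pi_Q  (ok)
  2709/12514*1/10 + 2085/12514*1/5 + 3579/25028*1/5 + 3013/12514*3/20 + 5835/25028*1/10 = 3579/25028 = pi_R  (ok)
  2709/12514*1/4 + 2085/12514*1/20 + 3579/25028*1/2 + 3013/12514*1/4 + 5835/25028*1/5 = 3013/12514 = pi_S  (ok)
  2709/12514*3/10 + 2085/12514*2/5 + 3579/25028*1/20 + 3013/12514*3/20 + 5835/25028*1/4 = 5835/25028 = pi_T  (ok)

Answer: 2709/12514 2085/12514 3579/25028 3013/12514 5835/25028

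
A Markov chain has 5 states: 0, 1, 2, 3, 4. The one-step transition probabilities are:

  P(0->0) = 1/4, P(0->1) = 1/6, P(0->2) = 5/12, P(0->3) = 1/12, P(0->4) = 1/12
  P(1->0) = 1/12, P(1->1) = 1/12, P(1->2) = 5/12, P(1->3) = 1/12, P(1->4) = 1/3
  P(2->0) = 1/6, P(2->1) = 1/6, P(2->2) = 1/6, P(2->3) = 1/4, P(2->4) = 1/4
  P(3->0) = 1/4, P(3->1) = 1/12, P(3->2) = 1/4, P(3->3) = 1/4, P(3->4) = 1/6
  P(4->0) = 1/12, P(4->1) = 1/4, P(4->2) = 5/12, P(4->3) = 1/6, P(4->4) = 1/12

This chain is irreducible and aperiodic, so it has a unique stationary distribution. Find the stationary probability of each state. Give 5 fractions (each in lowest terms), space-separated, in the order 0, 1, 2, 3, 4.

The stationary distribution satisfies pi = pi * P, i.e.:
  pi_0 = 1/4*pi_0 + 1/12*pi_1 + 1/6*pi_2 + 1/4*pi_3 + 1/12*pi_4
  pi_1 = 1/6*pi_0 + 1/12*pi_1 + 1/6*pi_2 + 1/12*pi_3 + 1/4*pi_4
  pi_2 = 5/12*pi_0 + 5/12*pi_1 + 1/6*pi_2 + 1/4*pi_3 + 5/12*pi_4
  pi_3 = 1/12*pi_0 + 1/12*pi_1 + 1/4*pi_2 + 1/4*pi_3 + 1/6*pi_4
  pi_4 = 1/12*pi_0 + 1/3*pi_1 + 1/4*pi_2 + 1/6*pi_3 + 1/12*pi_4
with normalization: pi_0 + pi_1 + pi_2 + pi_3 + pi_4 = 1.

Using the first 4 balance equations plus normalization, the linear system A*pi = b is:
  [-3/4, 1/12, 1/6, 1/4, 1/12] . pi = 0
  [1/6, -11/12, 1/6, 1/12, 1/4] . pi = 0
  [5/12, 5/12, -5/6, 1/4, 5/12] . pi = 0
  [1/12, 1/12, 1/4, -3/4, 1/6] . pi = 0
  [1, 1, 1, 1, 1] . pi = 1

Solving yields:
  pi_0 = 70/419
  pi_1 = 453/2933
  pi_2 = 907/2933
  pi_3 = 530/2933
  pi_4 = 79/419

Verification (pi * P):
  70/419*1/4 + 453/2933*1/12 + 907/2933*1/6 + 530/2933*1/4 + 79/419*1/12 = 70/419 = pi_0  (ok)
  70/419*1/6 + 453/2933*1/12 + 907/2933*1/6 + 530/2933*1/12 + 79/419*1/4 = 453/2933 = pi_1  (ok)
  70/419*5/12 + 453/2933*5/12 + 907/2933*1/6 + 530/2933*1/4 + 79/419*5/12 = 907/2933 = pi_2  (ok)
  70/419*1/12 + 453/2933*1/12 + 907/2933*1/4 + 530/2933*1/4 + 79/419*1/6 = 530/2933 = pi_3  (ok)
  70/419*1/12 + 453/2933*1/3 + 907/2933*1/4 + 530/2933*1/6 + 79/419*1/12 = 79/419 = pi_4  (ok)

Answer: 70/419 453/2933 907/2933 530/2933 79/419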